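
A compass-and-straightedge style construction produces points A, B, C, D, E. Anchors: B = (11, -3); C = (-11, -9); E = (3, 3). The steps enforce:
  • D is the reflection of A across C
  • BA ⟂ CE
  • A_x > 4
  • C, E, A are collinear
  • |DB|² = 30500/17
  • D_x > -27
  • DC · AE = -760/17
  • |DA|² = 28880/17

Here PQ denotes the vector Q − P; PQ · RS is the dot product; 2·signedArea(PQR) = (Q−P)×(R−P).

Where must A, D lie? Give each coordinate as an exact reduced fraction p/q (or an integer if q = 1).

1. A_x = 79/17  [C, E, A are collinear ∩ BA ⟂ CE]
2. A_y = 75/17  [C, E, A are collinear ∩ BA ⟂ CE]
   → A = (79/17, 75/17)
3. D_x = -453/17  [D is the reflection of A across C]
4. D_y = -381/17  [D is the reflection of A across C]
   → D = (-453/17, -381/17)

A = (79/17, 75/17)
D = (-453/17, -381/17)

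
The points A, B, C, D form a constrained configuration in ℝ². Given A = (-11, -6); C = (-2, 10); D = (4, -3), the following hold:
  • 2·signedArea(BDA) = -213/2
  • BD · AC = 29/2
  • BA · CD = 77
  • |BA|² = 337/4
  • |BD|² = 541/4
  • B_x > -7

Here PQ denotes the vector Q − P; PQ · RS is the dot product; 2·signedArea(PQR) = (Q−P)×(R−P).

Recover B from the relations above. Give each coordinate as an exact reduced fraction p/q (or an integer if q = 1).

B = (-13/2, 2)

1. B_x = -13/2  [BD · AC = 29/2 ∩ 2·signedArea(BDA) = -213/2]
2. B_y = 2  [BD · AC = 29/2 ∩ 2·signedArea(BDA) = -213/2]
   → B = (-13/2, 2)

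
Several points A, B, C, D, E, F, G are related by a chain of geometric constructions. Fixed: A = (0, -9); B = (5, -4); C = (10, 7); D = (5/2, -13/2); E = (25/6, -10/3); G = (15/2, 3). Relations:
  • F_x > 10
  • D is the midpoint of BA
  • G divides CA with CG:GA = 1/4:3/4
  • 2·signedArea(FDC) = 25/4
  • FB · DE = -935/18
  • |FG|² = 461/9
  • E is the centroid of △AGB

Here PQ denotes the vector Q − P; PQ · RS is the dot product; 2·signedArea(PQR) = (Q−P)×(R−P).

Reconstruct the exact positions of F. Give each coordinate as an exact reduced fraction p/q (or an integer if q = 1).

1. F_x = 65/6  [2·signedArea(FDC) = 25/4 ∩ FB · DE = -935/18]
2. F_y = 28/3  [2·signedArea(FDC) = 25/4 ∩ FB · DE = -935/18]
   → F = (65/6, 28/3)

F = (65/6, 28/3)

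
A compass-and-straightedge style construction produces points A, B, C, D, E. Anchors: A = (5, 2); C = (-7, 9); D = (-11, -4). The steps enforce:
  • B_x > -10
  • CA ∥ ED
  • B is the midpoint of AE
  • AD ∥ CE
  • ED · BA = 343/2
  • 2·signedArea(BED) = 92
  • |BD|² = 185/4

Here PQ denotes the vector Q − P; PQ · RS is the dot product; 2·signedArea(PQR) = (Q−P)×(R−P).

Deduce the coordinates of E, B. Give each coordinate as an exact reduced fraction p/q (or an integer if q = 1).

B = (-9, 5/2)
E = (-23, 3)

1. E_x = -23  [CA ∥ ED ∩ AD ∥ CE]
2. E_y = 3  [CA ∥ ED ∩ AD ∥ CE]
   → E = (-23, 3)
3. B_x = -9  [B is the midpoint of AE]
4. B_y = 5/2  [B is the midpoint of AE]
   → B = (-9, 5/2)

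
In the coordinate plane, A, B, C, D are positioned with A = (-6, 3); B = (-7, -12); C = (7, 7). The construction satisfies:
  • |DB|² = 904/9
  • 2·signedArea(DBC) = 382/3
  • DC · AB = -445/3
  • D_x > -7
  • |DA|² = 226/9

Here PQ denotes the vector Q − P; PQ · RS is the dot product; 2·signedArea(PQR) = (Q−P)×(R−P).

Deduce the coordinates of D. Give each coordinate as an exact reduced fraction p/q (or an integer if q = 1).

1. D_x = -19/3  [2·signedArea(DBC) = 382/3 ∩ DC · AB = -445/3]
2. D_y = -2  [2·signedArea(DBC) = 382/3 ∩ DC · AB = -445/3]
   → D = (-19/3, -2)

D = (-19/3, -2)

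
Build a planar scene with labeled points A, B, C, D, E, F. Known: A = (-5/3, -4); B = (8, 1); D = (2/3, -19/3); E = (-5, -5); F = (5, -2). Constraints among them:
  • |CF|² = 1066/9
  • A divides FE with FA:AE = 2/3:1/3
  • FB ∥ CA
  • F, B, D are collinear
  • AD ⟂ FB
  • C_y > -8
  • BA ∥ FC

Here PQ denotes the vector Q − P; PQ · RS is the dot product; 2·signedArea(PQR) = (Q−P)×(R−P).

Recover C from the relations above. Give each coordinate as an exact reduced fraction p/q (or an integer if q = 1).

1. C_x = -14/3  [FB ∥ CA ∩ BA ∥ FC]
2. C_y = -7  [FB ∥ CA ∩ BA ∥ FC]
   → C = (-14/3, -7)

C = (-14/3, -7)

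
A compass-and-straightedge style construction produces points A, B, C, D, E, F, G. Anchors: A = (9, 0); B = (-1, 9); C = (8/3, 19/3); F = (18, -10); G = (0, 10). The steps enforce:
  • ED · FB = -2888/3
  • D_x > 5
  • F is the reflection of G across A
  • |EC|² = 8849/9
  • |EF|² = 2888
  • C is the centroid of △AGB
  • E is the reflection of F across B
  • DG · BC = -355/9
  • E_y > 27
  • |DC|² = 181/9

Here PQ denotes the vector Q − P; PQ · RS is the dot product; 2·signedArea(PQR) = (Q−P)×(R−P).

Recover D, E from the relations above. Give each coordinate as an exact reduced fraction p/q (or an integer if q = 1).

D = (17/3, 3)
E = (-20, 28)

1. E_x = -20  [E is the reflection of F across B]
2. E_y = 28  [E is the reflection of F across B]
   → E = (-20, 28)
3. D_x = 17/3  [DG · BC = -355/9 ∩ ED · FB = -2888/3]
4. D_y = 3  [DG · BC = -355/9 ∩ ED · FB = -2888/3]
   → D = (17/3, 3)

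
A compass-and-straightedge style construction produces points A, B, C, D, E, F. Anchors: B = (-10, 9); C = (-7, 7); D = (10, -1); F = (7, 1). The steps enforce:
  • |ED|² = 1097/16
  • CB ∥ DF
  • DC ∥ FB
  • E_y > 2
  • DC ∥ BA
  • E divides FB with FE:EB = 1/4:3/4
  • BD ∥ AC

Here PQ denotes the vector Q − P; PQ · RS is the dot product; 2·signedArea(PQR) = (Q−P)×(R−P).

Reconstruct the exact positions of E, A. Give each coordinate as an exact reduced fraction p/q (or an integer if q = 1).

A = (-27, 17)
E = (11/4, 3)

1. E_x = 11/4  [E divides FB with FE:EB = 1/4:3/4]
2. E_y = 3  [E divides FB with FE:EB = 1/4:3/4]
   → E = (11/4, 3)
3. A_x = -27  [BD ∥ AC ∩ DC ∥ BA]
4. A_y = 17  [BD ∥ AC ∩ DC ∥ BA]
   → A = (-27, 17)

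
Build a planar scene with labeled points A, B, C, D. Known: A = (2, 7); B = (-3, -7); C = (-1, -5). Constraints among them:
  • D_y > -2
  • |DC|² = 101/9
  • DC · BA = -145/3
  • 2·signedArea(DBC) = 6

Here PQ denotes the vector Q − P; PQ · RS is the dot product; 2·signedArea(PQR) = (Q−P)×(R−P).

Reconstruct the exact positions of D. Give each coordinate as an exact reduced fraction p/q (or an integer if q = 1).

1. D_x = -2/3  [DC · BA = -145/3 ∩ 2·signedArea(DBC) = 6]
2. D_y = -5/3  [DC · BA = -145/3 ∩ 2·signedArea(DBC) = 6]
   → D = (-2/3, -5/3)

D = (-2/3, -5/3)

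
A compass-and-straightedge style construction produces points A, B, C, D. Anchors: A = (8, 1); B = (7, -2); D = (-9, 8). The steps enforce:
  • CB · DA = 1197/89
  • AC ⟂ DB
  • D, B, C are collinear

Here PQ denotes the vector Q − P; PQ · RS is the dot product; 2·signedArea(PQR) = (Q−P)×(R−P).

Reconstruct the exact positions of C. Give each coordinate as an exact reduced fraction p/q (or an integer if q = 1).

1. C_x = 567/89  [D, B, C are collinear ∩ AC ⟂ DB]
2. C_y = -143/89  [D, B, C are collinear ∩ AC ⟂ DB]
   → C = (567/89, -143/89)

C = (567/89, -143/89)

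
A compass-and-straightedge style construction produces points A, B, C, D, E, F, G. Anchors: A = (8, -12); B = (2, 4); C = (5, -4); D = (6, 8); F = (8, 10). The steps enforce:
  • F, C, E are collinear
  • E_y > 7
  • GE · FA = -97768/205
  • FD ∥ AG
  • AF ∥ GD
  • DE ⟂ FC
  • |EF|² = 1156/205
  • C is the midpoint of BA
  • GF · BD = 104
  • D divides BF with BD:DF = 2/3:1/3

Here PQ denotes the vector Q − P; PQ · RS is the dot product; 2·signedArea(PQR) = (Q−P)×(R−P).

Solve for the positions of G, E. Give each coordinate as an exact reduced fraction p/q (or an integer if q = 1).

1. G_x = 6  [AF ∥ GD ∩ FD ∥ AG]
2. G_y = -14  [AF ∥ GD ∩ FD ∥ AG]
   → G = (6, -14)
3. E_x = 1538/205  [F, C, E are collinear ∩ DE ⟂ FC]
4. E_y = 1574/205  [F, C, E are collinear ∩ DE ⟂ FC]
   → E = (1538/205, 1574/205)

E = (1538/205, 1574/205)
G = (6, -14)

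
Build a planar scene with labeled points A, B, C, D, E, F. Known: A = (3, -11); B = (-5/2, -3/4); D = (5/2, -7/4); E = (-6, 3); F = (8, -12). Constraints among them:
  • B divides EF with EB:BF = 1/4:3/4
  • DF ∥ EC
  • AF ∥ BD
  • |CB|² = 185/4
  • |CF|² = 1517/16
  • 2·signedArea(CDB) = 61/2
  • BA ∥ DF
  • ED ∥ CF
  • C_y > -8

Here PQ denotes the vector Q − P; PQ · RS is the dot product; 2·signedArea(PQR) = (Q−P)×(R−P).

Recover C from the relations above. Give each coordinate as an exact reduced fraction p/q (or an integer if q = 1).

1. C_x = -1/2  [ED ∥ CF ∩ DF ∥ EC]
2. C_y = -29/4  [ED ∥ CF ∩ DF ∥ EC]
   → C = (-1/2, -29/4)

C = (-1/2, -29/4)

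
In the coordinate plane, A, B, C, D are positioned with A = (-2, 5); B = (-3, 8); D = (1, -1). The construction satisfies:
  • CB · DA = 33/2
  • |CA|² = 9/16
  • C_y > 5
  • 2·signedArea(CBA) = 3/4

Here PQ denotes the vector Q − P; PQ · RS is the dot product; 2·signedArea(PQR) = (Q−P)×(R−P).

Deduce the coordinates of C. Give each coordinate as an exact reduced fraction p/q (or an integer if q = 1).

1. C_x = -2  [2·signedArea(CBA) = 3/4 ∩ CB · DA = 33/2]
2. C_y = 23/4  [2·signedArea(CBA) = 3/4 ∩ CB · DA = 33/2]
   → C = (-2, 23/4)

C = (-2, 23/4)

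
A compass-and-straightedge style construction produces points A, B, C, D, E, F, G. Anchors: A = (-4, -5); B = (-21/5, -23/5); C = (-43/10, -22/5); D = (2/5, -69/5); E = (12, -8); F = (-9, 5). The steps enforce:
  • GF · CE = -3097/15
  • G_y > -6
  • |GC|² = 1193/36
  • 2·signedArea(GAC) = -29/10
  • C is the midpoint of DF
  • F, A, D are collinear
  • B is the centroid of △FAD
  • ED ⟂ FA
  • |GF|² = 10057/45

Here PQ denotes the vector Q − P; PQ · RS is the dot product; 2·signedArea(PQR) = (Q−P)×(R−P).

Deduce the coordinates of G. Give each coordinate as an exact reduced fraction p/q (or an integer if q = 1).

G = (19/15, -88/15)

1. G_x = 19/15  [2·signedArea(GAC) = -29/10 ∩ GF · CE = -3097/15]
2. G_y = -88/15  [2·signedArea(GAC) = -29/10 ∩ GF · CE = -3097/15]
   → G = (19/15, -88/15)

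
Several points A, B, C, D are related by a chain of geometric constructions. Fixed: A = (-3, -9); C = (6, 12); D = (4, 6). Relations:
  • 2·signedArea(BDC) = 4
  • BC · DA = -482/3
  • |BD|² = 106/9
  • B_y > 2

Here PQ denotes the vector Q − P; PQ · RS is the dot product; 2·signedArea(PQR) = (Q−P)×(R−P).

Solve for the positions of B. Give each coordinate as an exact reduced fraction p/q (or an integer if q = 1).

1. B_x = 7/3  [2·signedArea(BDC) = 4 ∩ BC · DA = -482/3]
2. B_y = 3  [2·signedArea(BDC) = 4 ∩ BC · DA = -482/3]
   → B = (7/3, 3)

B = (7/3, 3)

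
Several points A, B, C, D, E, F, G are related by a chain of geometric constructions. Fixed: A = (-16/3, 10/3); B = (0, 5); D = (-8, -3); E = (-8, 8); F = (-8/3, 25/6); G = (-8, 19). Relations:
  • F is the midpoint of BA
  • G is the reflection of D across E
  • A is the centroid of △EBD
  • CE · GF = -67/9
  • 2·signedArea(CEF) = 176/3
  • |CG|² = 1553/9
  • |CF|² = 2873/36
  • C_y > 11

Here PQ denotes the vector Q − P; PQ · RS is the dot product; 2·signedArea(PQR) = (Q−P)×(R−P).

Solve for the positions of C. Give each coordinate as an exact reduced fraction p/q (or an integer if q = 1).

1. C_x = 8/3  [CE · GF = -67/9 ∩ 2·signedArea(CEF) = 176/3]
2. C_y = 34/3  [CE · GF = -67/9 ∩ 2·signedArea(CEF) = 176/3]
   → C = (8/3, 34/3)

C = (8/3, 34/3)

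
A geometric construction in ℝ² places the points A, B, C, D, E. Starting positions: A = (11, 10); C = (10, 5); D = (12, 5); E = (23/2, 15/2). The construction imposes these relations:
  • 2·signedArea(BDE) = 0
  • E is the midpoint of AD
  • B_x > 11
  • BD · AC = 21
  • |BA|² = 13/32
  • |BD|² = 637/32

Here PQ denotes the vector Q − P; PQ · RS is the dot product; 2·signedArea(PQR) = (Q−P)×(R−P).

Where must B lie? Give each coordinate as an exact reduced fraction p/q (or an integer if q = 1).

B = (89/8, 75/8)

1. B_x = 89/8  [2·signedArea(BDE) = 0 ∩ BD · AC = 21]
2. B_y = 75/8  [2·signedArea(BDE) = 0 ∩ BD · AC = 21]
   → B = (89/8, 75/8)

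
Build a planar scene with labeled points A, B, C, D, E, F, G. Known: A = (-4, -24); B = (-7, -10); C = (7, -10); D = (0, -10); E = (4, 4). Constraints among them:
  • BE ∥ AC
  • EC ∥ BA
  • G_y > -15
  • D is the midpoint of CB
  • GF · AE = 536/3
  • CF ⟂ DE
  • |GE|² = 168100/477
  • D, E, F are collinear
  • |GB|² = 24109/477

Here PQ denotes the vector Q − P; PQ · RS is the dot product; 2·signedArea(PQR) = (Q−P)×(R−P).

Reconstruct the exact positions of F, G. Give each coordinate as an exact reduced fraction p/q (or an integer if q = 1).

F = (28/53, -432/53)
G = (-184/159, -2234/159)

1. F_x = 28/53  [D, E, F are collinear ∩ CF ⟂ DE]
2. F_y = -432/53  [D, E, F are collinear ∩ CF ⟂ DE]
   → F = (28/53, -432/53)
3. G_x = -184/159  [line -8·x + -28·y + -1208/3 = 0 ∩ |GE|² = 168100/477]
4. G_y = -2234/159  [line -8·x + -28·y + -1208/3 = 0 ∩ |GE|² = 168100/477]
   → G = (-184/159, -2234/159)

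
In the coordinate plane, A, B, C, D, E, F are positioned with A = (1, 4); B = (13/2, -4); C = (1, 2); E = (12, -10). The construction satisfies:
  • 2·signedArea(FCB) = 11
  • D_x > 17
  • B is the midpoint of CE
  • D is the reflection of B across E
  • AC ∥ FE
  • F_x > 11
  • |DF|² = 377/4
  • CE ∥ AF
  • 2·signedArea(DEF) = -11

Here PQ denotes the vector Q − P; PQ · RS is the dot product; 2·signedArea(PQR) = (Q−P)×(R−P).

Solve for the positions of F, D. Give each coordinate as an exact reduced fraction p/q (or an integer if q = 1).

D = (35/2, -16)
F = (12, -8)

1. F_x = 12  [AC ∥ FE ∩ CE ∥ AF]
2. F_y = -8  [AC ∥ FE ∩ CE ∥ AF]
   → F = (12, -8)
3. D_x = 35/2  [D is the reflection of B across E]
4. D_y = -16  [D is the reflection of B across E]
   → D = (35/2, -16)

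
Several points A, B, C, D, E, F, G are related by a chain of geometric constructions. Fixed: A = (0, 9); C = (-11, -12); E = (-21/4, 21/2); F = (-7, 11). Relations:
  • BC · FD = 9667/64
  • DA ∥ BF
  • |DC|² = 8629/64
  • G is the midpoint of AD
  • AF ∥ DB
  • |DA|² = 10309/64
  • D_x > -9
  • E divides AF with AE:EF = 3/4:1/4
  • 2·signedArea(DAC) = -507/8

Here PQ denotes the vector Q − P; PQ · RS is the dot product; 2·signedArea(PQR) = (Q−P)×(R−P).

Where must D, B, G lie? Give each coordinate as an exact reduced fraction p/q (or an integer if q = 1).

1. D_x = -65/8  [line 21·x + -11·y + 1299/8 = 0 ∩ |DC|² = 8629/64]
2. D_y = -3/4  [line 21·x + -11·y + 1299/8 = 0 ∩ |DC|² = 8629/64]
   → D = (-65/8, -3/4)
3. B_x = -121/8  [DA ∥ BF ∩ AF ∥ DB]
4. B_y = 5/4  [DA ∥ BF ∩ AF ∥ DB]
   → B = (-121/8, 5/4)
5. G_x = -65/16  [G is the midpoint of AD]
6. G_y = 33/8  [G is the midpoint of AD]
   → G = (-65/16, 33/8)

B = (-121/8, 5/4)
D = (-65/8, -3/4)
G = (-65/16, 33/8)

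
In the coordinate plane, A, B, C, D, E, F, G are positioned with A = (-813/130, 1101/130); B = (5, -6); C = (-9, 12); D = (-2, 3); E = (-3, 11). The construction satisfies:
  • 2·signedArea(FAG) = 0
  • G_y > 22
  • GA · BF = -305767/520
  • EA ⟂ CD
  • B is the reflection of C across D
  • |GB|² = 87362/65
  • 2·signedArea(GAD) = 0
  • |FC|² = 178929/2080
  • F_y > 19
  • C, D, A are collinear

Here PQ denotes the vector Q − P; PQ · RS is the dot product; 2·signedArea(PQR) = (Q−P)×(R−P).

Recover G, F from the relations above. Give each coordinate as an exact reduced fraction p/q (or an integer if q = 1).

1. G_x = -1138/65  [line 711/130·x + 553/130·y + -237/130 = 0 ∩ |GB|² = 87362/65]
2. G_y = 1491/65  [line 711/130·x + 553/130·y + -237/130 = 0 ∩ |GB|² = 87362/65]
   → G = (-1138/65, 1491/65)
3. F_x = -7641/520  [2·signedArea(FAG) = 0 ∩ GA · BF = -305767/520]
4. F_y = 10047/520  [2·signedArea(FAG) = 0 ∩ GA · BF = -305767/520]
   → F = (-7641/520, 10047/520)

F = (-7641/520, 10047/520)
G = (-1138/65, 1491/65)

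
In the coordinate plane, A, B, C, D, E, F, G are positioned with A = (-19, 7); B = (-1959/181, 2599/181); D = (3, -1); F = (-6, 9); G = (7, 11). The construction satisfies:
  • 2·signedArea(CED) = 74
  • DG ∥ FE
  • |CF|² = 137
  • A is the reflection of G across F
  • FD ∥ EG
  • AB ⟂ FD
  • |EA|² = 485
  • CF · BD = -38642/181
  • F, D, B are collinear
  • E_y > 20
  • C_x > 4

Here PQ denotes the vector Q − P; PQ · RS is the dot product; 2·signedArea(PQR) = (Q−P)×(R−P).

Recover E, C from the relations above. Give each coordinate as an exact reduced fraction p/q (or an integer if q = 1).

C = (5, 5)
E = (-2, 21)

1. E_x = -2  [FD ∥ EG ∩ DG ∥ FE]
2. E_y = 21  [FD ∥ EG ∩ DG ∥ FE]
   → E = (-2, 21)
3. C_x = 5  [CF · BD = -38642/181 ∩ 2·signedArea(CED) = 74]
4. C_y = 5  [CF · BD = -38642/181 ∩ 2·signedArea(CED) = 74]
   → C = (5, 5)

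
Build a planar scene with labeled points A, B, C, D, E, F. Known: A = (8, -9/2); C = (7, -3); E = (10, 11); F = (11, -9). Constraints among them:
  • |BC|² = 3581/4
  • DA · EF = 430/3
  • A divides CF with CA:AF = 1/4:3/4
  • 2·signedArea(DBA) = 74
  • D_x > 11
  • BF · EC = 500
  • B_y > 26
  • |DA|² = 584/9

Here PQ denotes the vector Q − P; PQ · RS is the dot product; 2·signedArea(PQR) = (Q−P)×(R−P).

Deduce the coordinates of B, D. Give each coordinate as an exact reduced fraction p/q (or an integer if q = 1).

1. B_x = 12  [line 3·x + 14·y + -407 = 0 ∩ |BC|² = 3581/4]
2. B_y = 53/2  [line 3·x + 14·y + -407 = 0 ∩ |BC|² = 3581/4]
   → B = (12, 53/2)
3. D_x = 34/3  [2·signedArea(DBA) = 74 ∩ DA · EF = 430/3]
4. D_y = 17/6  [2·signedArea(DBA) = 74 ∩ DA · EF = 430/3]
   → D = (34/3, 17/6)

B = (12, 53/2)
D = (34/3, 17/6)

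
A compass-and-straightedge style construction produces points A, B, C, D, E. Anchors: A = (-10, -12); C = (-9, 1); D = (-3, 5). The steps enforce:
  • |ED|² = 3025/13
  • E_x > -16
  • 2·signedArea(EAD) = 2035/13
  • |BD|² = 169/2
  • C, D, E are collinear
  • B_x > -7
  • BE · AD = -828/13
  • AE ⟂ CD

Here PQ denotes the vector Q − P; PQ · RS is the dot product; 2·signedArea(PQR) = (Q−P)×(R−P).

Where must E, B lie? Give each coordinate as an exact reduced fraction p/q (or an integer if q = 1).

B = (-13/2, -7/2)
E = (-204/13, -45/13)

1. E_x = -204/13  [C, D, E are collinear ∩ AE ⟂ CD]
2. E_y = -45/13  [C, D, E are collinear ∩ AE ⟂ CD]
   → E = (-204/13, -45/13)
3. B_x = -13/2  [line -7·x + -17·y + -105 = 0 ∩ |BD|² = 169/2]
4. B_y = -7/2  [line -7·x + -17·y + -105 = 0 ∩ |BD|² = 169/2]
   → B = (-13/2, -7/2)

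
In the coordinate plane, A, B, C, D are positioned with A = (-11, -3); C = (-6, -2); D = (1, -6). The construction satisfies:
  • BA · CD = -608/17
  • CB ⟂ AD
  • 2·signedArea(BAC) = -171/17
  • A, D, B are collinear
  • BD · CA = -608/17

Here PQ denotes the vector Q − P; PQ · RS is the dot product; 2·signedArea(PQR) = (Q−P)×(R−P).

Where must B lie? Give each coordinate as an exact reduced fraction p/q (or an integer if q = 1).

B = (-111/17, -70/17)

1. B_x = -111/17  [A, D, B are collinear ∩ CB ⟂ AD]
2. B_y = -70/17  [A, D, B are collinear ∩ CB ⟂ AD]
   → B = (-111/17, -70/17)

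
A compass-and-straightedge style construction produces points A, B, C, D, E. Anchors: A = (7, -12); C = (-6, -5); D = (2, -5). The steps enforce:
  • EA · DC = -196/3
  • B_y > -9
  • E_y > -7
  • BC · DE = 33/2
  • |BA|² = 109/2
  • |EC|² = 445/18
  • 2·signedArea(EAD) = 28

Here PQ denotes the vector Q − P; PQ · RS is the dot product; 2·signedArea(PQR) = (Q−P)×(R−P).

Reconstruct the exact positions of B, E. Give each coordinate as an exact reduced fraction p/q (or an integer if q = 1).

1. E_x = -7/6  [2·signedArea(EAD) = 28 ∩ EA · DC = -196/3]
2. E_y = -37/6  [2·signedArea(EAD) = 28 ∩ EA · DC = -196/3]
   → E = (-7/6, -37/6)
3. B_x = 1/2  [line 19/6·x + 7/6·y + 25/3 = 0 ∩ |BA|² = 109/2]
4. B_y = -17/2  [line 19/6·x + 7/6·y + 25/3 = 0 ∩ |BA|² = 109/2]
   → B = (1/2, -17/2)

B = (1/2, -17/2)
E = (-7/6, -37/6)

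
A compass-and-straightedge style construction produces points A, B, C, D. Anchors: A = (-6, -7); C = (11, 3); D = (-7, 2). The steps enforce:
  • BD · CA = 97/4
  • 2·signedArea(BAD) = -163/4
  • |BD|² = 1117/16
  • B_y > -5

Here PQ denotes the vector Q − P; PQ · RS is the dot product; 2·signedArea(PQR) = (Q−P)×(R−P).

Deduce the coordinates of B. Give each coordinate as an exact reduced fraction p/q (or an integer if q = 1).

B = (-7/4, -9/2)

1. B_x = -7/4  [2·signedArea(BAD) = -163/4 ∩ BD · CA = 97/4]
2. B_y = -9/2  [2·signedArea(BAD) = -163/4 ∩ BD · CA = 97/4]
   → B = (-7/4, -9/2)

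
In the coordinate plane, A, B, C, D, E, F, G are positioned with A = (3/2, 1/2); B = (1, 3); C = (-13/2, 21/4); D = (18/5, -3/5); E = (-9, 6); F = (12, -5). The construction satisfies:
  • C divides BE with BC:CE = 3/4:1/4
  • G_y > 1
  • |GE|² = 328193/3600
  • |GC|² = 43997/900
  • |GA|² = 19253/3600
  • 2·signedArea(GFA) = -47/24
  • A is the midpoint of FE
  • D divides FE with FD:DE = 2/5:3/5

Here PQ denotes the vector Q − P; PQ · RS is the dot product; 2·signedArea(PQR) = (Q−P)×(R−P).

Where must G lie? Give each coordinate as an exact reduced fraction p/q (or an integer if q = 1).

G = (-7/15, 103/60)

1. G_x = -7/15  [line -11/2·x + -21/2·y + 371/24 = 0 ∩ |GA|² = 19253/3600]
2. G_y = 103/60  [line -11/2·x + -21/2·y + 371/24 = 0 ∩ |GA|² = 19253/3600]
   → G = (-7/15, 103/60)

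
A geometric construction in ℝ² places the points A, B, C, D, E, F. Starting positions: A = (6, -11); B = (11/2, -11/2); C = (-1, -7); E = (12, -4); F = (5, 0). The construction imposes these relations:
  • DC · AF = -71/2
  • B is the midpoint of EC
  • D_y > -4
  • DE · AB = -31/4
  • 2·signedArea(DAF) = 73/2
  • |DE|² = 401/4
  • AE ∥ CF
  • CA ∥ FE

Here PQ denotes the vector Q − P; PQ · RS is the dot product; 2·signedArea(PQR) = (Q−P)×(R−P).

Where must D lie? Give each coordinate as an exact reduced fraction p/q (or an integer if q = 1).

1. D_x = 2  [DE · AB = -31/4 ∩ 2·signedArea(DAF) = 73/2]
2. D_y = -7/2  [DE · AB = -31/4 ∩ 2·signedArea(DAF) = 73/2]
   → D = (2, -7/2)

D = (2, -7/2)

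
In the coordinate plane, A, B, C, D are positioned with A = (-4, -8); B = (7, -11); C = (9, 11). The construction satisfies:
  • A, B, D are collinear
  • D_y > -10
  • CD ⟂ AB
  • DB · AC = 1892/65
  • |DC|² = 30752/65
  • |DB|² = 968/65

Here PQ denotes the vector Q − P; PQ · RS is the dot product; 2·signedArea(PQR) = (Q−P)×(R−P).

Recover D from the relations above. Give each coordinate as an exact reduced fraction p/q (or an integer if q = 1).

D = (213/65, -649/65)

1. D_x = 213/65  [A, B, D are collinear ∩ CD ⟂ AB]
2. D_y = -649/65  [A, B, D are collinear ∩ CD ⟂ AB]
   → D = (213/65, -649/65)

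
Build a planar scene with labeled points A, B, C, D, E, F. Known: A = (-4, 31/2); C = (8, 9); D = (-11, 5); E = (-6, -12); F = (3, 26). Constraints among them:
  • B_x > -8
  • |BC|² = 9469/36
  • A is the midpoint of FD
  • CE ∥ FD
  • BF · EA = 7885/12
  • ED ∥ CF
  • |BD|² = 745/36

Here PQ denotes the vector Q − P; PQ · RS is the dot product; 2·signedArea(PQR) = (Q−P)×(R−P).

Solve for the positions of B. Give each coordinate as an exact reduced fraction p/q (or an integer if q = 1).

B = (-7, 17/6)

1. B_x = -7  [line -2·x + -55/2·y + 767/12 = 0 ∩ |BD|² = 745/36]
2. B_y = 17/6  [line -2·x + -55/2·y + 767/12 = 0 ∩ |BD|² = 745/36]
   → B = (-7, 17/6)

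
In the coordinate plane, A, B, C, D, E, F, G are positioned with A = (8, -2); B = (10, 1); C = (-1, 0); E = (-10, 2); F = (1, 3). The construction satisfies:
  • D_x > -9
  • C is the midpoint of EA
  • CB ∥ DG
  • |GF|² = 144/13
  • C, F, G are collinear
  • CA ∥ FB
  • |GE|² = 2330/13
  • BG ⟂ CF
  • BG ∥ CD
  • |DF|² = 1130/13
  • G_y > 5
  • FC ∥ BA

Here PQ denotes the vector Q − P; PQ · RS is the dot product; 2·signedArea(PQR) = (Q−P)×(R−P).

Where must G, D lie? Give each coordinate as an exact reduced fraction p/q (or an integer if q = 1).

D = (-106/13, 62/13)
G = (37/13, 75/13)

1. G_x = 37/13  [C, F, G are collinear ∩ BG ⟂ CF]
2. G_y = 75/13  [C, F, G are collinear ∩ BG ⟂ CF]
   → G = (37/13, 75/13)
3. D_x = -106/13  [CB ∥ DG ∩ BG ∥ CD]
4. D_y = 62/13  [CB ∥ DG ∩ BG ∥ CD]
   → D = (-106/13, 62/13)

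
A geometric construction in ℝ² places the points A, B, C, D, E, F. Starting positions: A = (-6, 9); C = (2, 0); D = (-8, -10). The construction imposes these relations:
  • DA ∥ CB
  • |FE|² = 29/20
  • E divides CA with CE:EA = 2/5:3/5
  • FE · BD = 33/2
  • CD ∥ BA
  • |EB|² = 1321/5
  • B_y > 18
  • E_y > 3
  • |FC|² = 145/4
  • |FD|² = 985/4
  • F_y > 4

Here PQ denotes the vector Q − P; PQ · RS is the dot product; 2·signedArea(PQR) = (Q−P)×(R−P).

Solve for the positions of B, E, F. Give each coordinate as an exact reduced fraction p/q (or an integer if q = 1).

B = (4, 19)
E = (-6/5, 18/5)
F = (-2, 9/2)

1. B_x = 4  [CD ∥ BA ∩ DA ∥ CB]
2. B_y = 19  [CD ∥ BA ∩ DA ∥ CB]
   → B = (4, 19)
3. E_x = -6/5  [E divides CA with CE:EA = 2/5:3/5]
4. E_y = 18/5  [E divides CA with CE:EA = 2/5:3/5]
   → E = (-6/5, 18/5)
5. F_x = -2  [line 12·x + 29·y + -213/2 = 0 ∩ |FC|² = 145/4]
6. F_y = 9/2  [line 12·x + 29·y + -213/2 = 0 ∩ |FC|² = 145/4]
   → F = (-2, 9/2)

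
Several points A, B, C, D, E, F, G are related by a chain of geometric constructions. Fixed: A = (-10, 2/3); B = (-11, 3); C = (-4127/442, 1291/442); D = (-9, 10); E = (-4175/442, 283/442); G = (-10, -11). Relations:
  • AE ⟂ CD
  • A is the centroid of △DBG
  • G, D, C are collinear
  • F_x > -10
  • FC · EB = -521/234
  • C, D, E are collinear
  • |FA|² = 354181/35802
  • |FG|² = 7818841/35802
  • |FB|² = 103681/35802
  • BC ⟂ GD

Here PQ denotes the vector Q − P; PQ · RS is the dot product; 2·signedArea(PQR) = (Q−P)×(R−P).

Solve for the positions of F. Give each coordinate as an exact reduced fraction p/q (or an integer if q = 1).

1. F_x = -4191/442  [line 687/442·x + -1043/442·y + 47003/1989 = 0 ∩ |FG|² = 7818841/35802]
2. F_y = 14993/3978  [line 687/442·x + -1043/442·y + 47003/1989 = 0 ∩ |FG|² = 7818841/35802]
   → F = (-4191/442, 14993/3978)

F = (-4191/442, 14993/3978)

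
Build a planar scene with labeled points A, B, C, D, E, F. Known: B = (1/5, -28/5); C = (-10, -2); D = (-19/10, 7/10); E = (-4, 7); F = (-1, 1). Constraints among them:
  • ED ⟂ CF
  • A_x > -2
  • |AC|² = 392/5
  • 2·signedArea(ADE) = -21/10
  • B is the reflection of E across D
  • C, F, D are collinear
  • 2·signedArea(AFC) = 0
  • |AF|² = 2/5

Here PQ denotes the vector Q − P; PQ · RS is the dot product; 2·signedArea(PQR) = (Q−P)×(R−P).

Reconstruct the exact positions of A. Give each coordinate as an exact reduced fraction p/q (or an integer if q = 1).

A = (-8/5, 4/5)

1. A_x = -8/5  [2·signedArea(AFC) = 0 ∩ 2·signedArea(ADE) = -21/10]
2. A_y = 4/5  [2·signedArea(AFC) = 0 ∩ 2·signedArea(ADE) = -21/10]
   → A = (-8/5, 4/5)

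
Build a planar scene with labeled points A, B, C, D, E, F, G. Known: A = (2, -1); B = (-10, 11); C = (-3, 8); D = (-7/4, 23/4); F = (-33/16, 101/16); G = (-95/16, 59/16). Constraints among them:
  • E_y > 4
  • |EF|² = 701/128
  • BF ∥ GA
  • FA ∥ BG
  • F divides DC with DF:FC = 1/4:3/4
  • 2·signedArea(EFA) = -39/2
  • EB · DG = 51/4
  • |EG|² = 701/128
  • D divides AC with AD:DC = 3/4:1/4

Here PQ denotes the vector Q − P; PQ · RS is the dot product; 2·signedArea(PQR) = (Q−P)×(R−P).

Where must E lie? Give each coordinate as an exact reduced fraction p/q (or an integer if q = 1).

1. E_x = -4  [2·signedArea(EFA) = -39/2 ∩ EB · DG = 51/4]
2. E_y = 5  [2·signedArea(EFA) = -39/2 ∩ EB · DG = 51/4]
   → E = (-4, 5)

E = (-4, 5)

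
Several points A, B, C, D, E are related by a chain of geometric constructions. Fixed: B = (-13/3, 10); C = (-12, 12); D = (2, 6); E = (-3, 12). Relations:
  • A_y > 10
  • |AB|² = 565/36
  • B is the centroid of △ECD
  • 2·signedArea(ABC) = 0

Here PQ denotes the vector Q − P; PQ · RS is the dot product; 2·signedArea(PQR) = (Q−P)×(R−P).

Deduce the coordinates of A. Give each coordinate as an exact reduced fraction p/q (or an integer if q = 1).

1. A_x = -49/6  [line -2·x + -23/3·y + 68 = 0 ∩ |AB|² = 565/36]
2. A_y = 11  [line -2·x + -23/3·y + 68 = 0 ∩ |AB|² = 565/36]
   → A = (-49/6, 11)

A = (-49/6, 11)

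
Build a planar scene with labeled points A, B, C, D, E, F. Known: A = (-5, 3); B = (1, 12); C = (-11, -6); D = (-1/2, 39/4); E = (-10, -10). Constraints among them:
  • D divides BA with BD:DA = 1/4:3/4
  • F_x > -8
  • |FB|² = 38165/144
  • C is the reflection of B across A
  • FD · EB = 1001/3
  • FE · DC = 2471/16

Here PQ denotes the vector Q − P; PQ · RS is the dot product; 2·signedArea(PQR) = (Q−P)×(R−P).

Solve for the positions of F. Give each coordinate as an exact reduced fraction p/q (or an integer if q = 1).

F = (-43/6, -25/12)

1. F_x = -43/6  [FE · DC = 2471/16 ∩ FD · EB = 1001/3]
2. F_y = -25/12  [FE · DC = 2471/16 ∩ FD · EB = 1001/3]
   → F = (-43/6, -25/12)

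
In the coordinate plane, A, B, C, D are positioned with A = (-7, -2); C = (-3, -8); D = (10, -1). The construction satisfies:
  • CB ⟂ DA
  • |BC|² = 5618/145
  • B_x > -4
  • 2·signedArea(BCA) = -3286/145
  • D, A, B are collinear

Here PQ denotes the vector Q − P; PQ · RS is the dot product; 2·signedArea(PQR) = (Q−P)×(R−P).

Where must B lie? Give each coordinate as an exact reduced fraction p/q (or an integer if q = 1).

1. B_x = -488/145  [D, A, B are collinear ∩ CB ⟂ DA]
2. B_y = -259/145  [D, A, B are collinear ∩ CB ⟂ DA]
   → B = (-488/145, -259/145)

B = (-488/145, -259/145)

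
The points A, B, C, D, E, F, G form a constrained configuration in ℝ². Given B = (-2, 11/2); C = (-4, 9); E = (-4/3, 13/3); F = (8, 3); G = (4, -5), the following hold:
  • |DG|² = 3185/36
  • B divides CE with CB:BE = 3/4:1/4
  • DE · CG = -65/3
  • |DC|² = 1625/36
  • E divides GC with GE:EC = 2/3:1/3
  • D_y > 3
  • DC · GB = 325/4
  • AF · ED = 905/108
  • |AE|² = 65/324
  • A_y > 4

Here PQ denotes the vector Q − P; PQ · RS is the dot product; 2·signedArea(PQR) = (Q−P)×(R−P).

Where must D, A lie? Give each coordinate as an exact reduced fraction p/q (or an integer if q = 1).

1. D_x = -2/3  [line 6·x + -21/2·y + 149/4 = 0 ∩ |DG|² = 3185/36]
2. D_y = 19/6  [line 6·x + -21/2·y + 149/4 = 0 ∩ |DG|² = 3185/36]
   → D = (-2/3, 19/6)
3. A_x = -14/9  [line -2/3·x + 7/6·y + -707/108 = 0 ∩ |AE|² = 65/324]
4. A_y = 85/18  [line -2/3·x + 7/6·y + -707/108 = 0 ∩ |AE|² = 65/324]
   → A = (-14/9, 85/18)

A = (-14/9, 85/18)
D = (-2/3, 19/6)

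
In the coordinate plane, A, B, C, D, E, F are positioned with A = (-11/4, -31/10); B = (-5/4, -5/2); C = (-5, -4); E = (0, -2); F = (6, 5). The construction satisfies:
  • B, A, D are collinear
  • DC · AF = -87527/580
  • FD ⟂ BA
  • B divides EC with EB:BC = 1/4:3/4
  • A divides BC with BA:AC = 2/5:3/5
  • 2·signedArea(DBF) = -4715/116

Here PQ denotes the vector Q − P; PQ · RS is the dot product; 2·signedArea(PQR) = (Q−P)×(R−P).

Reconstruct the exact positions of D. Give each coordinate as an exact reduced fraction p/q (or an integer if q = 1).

D = (220/29, 30/29)

1. D_x = 220/29  [B, A, D are collinear ∩ FD ⟂ BA]
2. D_y = 30/29  [B, A, D are collinear ∩ FD ⟂ BA]
   → D = (220/29, 30/29)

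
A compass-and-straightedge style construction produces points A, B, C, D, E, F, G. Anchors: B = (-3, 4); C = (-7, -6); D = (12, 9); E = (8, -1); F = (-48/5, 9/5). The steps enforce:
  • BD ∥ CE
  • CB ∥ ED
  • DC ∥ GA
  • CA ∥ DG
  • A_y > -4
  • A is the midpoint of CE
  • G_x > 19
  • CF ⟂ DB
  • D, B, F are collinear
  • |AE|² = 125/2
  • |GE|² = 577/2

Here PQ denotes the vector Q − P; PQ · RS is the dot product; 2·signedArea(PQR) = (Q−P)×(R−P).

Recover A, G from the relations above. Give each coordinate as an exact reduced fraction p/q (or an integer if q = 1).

1. A_x = 1/2  [A is the midpoint of CE]
2. A_y = -7/2  [A is the midpoint of CE]
   → A = (1/2, -7/2)
3. G_x = 39/2  [DC ∥ GA ∩ CA ∥ DG]
4. G_y = 23/2  [DC ∥ GA ∩ CA ∥ DG]
   → G = (39/2, 23/2)

A = (1/2, -7/2)
G = (39/2, 23/2)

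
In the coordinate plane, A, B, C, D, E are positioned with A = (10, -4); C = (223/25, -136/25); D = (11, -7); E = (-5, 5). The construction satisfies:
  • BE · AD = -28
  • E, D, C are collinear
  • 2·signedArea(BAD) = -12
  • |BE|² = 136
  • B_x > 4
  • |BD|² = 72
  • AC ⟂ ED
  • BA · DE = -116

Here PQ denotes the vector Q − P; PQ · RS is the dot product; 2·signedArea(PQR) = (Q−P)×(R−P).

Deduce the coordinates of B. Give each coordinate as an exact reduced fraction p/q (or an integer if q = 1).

B = (5, -1)

1. B_x = 5  [BE · AD = -28 ∩ 2·signedArea(BAD) = -12]
2. B_y = -1  [BE · AD = -28 ∩ 2·signedArea(BAD) = -12]
   → B = (5, -1)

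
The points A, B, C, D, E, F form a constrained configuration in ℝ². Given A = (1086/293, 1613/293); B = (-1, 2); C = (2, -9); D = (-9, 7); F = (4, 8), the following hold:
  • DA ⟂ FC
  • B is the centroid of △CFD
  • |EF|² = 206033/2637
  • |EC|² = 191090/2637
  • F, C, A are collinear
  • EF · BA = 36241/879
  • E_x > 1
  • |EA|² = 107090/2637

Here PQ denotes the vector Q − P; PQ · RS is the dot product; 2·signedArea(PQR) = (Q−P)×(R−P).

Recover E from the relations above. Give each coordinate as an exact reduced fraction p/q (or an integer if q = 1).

E = (1379/879, -146/293)

1. E_x = 1379/879  [line -1379/293·x + -1027/293·y + 4955/879 = 0 ∩ |EF|² = 206033/2637]
2. E_y = -146/293  [line -1379/293·x + -1027/293·y + 4955/879 = 0 ∩ |EF|² = 206033/2637]
   → E = (1379/879, -146/293)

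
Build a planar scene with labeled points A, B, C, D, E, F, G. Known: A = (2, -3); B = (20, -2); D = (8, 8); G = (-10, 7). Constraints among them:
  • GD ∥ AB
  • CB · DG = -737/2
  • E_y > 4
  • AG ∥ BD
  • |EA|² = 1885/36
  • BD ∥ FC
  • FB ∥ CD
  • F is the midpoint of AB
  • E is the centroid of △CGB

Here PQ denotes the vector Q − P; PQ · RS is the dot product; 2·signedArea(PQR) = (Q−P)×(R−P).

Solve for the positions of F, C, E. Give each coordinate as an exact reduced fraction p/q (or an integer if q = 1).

C = (-1, 15/2)
E = (3, 25/6)
F = (11, -5/2)

1. F_x = 11  [F is the midpoint of AB]
2. F_y = -5/2  [F is the midpoint of AB]
   → F = (11, -5/2)
3. C_x = -1  [FB ∥ CD ∩ BD ∥ FC]
4. C_y = 15/2  [FB ∥ CD ∩ BD ∥ FC]
   → C = (-1, 15/2)
5. E_x = 3  [E is the centroid of △CGB]
6. E_y = 25/6  [E is the centroid of △CGB]
   → E = (3, 25/6)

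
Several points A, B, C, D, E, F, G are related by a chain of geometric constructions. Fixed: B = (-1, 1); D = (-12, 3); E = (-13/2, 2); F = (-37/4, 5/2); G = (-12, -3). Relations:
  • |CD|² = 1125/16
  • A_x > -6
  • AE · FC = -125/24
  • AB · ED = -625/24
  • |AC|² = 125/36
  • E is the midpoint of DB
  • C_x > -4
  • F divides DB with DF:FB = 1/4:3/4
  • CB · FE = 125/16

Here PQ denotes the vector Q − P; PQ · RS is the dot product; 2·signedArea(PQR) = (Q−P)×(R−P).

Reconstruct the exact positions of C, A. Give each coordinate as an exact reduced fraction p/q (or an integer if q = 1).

A = (-67/12, 11/6)
C = (-15/4, 3/2)

1. C_x = -15/4  [line -11/4·x + 1/2·y + -177/16 = 0 ∩ |CD|² = 1125/16]
2. C_y = 3/2  [line -11/4·x + 1/2·y + -177/16 = 0 ∩ |CD|² = 1125/16]
   → C = (-15/4, 3/2)
3. A_x = -67/12  [line -11/2·x + 1·y + -781/24 = 0 ∩ |AC|² = 125/36]
4. A_y = 11/6  [line -11/2·x + 1·y + -781/24 = 0 ∩ |AC|² = 125/36]
   → A = (-67/12, 11/6)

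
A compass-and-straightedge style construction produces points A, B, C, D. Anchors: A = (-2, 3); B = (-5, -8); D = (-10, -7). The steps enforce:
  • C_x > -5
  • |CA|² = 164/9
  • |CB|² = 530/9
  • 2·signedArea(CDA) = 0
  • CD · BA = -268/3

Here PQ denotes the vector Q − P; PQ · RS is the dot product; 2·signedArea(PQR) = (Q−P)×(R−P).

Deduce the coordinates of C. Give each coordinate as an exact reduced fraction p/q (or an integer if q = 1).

1. C_x = -14/3  [2·signedArea(CDA) = 0 ∩ CD · BA = -268/3]
2. C_y = -1/3  [2·signedArea(CDA) = 0 ∩ CD · BA = -268/3]
   → C = (-14/3, -1/3)

C = (-14/3, -1/3)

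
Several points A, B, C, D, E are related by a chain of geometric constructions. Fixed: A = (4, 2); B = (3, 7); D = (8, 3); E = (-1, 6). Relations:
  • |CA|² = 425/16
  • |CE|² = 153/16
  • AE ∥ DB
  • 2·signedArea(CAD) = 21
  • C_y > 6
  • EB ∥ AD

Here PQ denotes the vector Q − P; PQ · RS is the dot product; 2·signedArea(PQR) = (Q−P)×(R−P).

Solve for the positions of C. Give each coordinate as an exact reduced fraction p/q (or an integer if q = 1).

C = (2, 27/4)

1. C_x = 2  [line -1·x + 4·y + -25 = 0 ∩ |CE|² = 153/16]
2. C_y = 27/4  [line -1·x + 4·y + -25 = 0 ∩ |CE|² = 153/16]
   → C = (2, 27/4)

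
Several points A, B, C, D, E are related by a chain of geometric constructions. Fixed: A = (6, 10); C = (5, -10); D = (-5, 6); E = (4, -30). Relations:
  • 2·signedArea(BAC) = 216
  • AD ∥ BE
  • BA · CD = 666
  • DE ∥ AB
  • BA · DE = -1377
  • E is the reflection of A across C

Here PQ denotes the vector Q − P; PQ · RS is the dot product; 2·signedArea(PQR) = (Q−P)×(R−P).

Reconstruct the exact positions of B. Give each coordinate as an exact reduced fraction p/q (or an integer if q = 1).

1. B_x = 15  [AD ∥ BE ∩ DE ∥ AB]
2. B_y = -26  [AD ∥ BE ∩ DE ∥ AB]
   → B = (15, -26)

B = (15, -26)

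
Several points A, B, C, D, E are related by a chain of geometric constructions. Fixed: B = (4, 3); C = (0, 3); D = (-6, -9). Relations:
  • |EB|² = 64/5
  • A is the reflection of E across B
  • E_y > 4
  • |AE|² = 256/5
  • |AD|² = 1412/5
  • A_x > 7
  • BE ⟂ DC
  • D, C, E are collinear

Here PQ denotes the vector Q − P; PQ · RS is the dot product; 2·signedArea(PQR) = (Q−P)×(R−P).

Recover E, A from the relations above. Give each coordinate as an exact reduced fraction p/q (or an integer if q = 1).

A = (36/5, 7/5)
E = (4/5, 23/5)

1. E_x = 4/5  [D, C, E are collinear ∩ BE ⟂ DC]
2. E_y = 23/5  [D, C, E are collinear ∩ BE ⟂ DC]
   → E = (4/5, 23/5)
3. A_x = 36/5  [A is the reflection of E across B]
4. A_y = 7/5  [A is the reflection of E across B]
   → A = (36/5, 7/5)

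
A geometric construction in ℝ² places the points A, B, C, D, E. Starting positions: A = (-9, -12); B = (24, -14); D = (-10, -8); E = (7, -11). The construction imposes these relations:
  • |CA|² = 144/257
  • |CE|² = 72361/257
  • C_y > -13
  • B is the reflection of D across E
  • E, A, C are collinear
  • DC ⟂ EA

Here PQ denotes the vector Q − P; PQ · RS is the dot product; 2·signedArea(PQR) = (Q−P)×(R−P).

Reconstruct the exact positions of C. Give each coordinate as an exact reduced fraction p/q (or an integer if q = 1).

C = (-2505/257, -3096/257)

1. C_x = -2505/257  [E, A, C are collinear ∩ DC ⟂ EA]
2. C_y = -3096/257  [E, A, C are collinear ∩ DC ⟂ EA]
   → C = (-2505/257, -3096/257)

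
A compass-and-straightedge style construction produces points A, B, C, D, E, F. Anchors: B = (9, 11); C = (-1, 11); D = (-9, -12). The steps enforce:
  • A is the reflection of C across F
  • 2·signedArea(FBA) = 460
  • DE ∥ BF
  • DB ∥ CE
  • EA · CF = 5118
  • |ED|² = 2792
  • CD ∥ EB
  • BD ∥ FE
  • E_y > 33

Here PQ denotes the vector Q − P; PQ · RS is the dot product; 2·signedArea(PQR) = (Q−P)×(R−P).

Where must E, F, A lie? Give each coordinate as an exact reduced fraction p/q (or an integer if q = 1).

A = (71, 103)
E = (17, 34)
F = (35, 57)

1. E_x = 17  [CD ∥ EB ∩ DB ∥ CE]
2. E_y = 34  [CD ∥ EB ∩ DB ∥ CE]
   → E = (17, 34)
3. F_x = 35  [BD ∥ FE ∩ DE ∥ BF]
4. F_y = 57  [BD ∥ FE ∩ DE ∥ BF]
   → F = (35, 57)
5. A_x = 71  [A is the reflection of C across F]
6. A_y = 103  [A is the reflection of C across F]
   → A = (71, 103)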